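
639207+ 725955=1365162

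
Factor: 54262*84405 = 2^1 * 3^1*5^1*13^1 * 17^1*331^1 * 2087^1 = 4579984110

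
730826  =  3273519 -2542693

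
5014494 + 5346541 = 10361035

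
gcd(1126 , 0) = 1126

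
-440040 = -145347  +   - 294693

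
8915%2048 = 723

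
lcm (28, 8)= 56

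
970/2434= 485/1217  =  0.40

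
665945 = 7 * 95135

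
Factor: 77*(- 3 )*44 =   -  2^2*3^1*7^1 * 11^2 = -10164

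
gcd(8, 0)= 8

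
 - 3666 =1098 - 4764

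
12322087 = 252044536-239722449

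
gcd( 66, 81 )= 3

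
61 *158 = 9638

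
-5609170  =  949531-6558701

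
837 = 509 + 328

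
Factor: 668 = 2^2 * 167^1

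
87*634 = 55158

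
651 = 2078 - 1427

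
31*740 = 22940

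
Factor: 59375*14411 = 855653125 = 5^5*19^1*14411^1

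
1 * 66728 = 66728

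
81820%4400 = 2620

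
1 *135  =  135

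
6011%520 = 291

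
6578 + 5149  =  11727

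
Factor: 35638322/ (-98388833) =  - 2^1*79^1* 211^1 * 1069^1 * 1097^( - 1)*89689^( - 1 )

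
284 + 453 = 737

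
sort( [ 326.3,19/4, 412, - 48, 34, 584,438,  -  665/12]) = [ - 665/12,- 48,19/4 , 34 , 326.3, 412, 438,  584 ] 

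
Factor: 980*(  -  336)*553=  - 182091840 =- 2^6*3^1*5^1*7^4*79^1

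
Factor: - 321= - 3^1 * 107^1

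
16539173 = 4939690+11599483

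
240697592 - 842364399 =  - 601666807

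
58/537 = 58/537 =0.11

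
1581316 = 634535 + 946781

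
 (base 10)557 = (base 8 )1055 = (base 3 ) 202122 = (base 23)115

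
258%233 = 25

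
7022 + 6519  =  13541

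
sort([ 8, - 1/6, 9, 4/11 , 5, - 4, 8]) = [  -  4,-1/6, 4/11,  5, 8,  8,9]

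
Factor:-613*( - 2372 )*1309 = 2^2*7^1*11^1 * 17^1*593^1*613^1 =1903333124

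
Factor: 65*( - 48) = - 3120 =- 2^4*3^1 * 5^1*13^1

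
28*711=19908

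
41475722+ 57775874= 99251596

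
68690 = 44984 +23706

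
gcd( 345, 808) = 1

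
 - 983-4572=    - 5555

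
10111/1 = 10111 = 10111.00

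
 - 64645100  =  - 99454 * 650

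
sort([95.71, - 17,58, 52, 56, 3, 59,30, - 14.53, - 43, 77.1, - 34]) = [ - 43, - 34, - 17, - 14.53,3, 30,52,  56, 58,59, 77.1, 95.71]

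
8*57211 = 457688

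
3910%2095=1815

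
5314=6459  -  1145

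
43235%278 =145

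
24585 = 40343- 15758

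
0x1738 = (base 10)5944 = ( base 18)1064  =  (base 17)139B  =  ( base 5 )142234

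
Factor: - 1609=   -1609^1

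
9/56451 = 3/18817  =  0.00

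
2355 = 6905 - 4550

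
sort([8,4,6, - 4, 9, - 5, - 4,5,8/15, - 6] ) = [ - 6, - 5,-4, - 4, 8/15,4,5,6,8,9 ]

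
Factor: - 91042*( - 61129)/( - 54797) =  - 5565306418/54797= - 2^1*7^2*37^(-1) * 929^1 * 1481^( - 1)* 61129^1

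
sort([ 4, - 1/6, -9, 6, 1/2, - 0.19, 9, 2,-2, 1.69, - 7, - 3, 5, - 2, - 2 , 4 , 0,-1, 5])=[ - 9, - 7,-3,- 2, - 2, - 2 , - 1,-0.19,- 1/6, 0, 1/2, 1.69,2,  4,4,5,5, 6, 9] 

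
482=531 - 49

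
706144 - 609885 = 96259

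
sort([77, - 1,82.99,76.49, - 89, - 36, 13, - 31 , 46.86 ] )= [  -  89, - 36, - 31, - 1,13, 46.86,76.49, 77, 82.99 ] 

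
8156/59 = 8156/59 = 138.24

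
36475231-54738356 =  - 18263125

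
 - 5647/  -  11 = 513  +  4/11 = 513.36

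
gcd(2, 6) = 2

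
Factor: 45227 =7^2*13^1*71^1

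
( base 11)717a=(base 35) 7r5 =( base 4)2110311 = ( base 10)9525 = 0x2535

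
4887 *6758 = 33026346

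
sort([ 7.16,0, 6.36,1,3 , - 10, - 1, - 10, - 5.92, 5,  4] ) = [ - 10, - 10, -5.92, - 1, 0, 1 , 3,4,5, 6.36, 7.16] 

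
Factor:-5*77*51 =-19635 = - 3^1*5^1*7^1*11^1*17^1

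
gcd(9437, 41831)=1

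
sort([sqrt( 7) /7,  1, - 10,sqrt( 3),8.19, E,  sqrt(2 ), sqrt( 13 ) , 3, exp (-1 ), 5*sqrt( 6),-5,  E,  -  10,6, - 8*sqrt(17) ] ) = [ - 8*sqrt( 17 ),-10 , - 10,-5,exp ( - 1),sqrt(7)/7,  1,sqrt ( 2),sqrt(3 ), E,E, 3, sqrt ( 13), 6,8.19,5* sqrt( 6)]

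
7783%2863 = 2057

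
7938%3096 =1746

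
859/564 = 1  +  295/564=1.52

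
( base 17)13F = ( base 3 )111011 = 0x163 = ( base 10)355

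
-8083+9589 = 1506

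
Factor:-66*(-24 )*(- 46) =-72864 = - 2^5*3^2*11^1* 23^1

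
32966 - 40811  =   - 7845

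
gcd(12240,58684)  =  68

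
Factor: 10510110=2^1*3^2*5^1*  13^2*691^1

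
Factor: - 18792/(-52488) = 29/81=3^(-4) * 29^1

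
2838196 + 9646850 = 12485046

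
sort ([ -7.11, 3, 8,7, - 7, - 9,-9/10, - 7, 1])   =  [ - 9, - 7.11, - 7  ,  -  7, - 9/10,1, 3,7, 8 ]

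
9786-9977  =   - 191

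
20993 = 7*2999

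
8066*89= 717874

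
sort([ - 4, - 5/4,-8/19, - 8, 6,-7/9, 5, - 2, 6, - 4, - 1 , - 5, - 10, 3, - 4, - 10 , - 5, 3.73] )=[  -  10, - 10, - 8, - 5 , - 5, - 4,-4, -4, - 2, - 5/4, - 1, - 7/9, - 8/19, 3, 3.73 , 5, 6,6 ] 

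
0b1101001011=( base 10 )843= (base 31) r6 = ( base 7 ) 2313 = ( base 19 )267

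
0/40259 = 0 = 0.00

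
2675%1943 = 732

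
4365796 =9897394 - 5531598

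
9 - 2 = 7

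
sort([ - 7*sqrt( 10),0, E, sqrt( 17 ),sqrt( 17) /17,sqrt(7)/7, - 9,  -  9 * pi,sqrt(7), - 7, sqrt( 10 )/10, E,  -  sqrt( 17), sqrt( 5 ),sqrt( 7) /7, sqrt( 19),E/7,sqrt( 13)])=[-9*pi,- 7*sqrt( 10 ),- 9, - 7, - sqrt( 17), 0, sqrt( 17)/17, sqrt(10) /10 , sqrt( 7) /7 , sqrt(7 )/7, E/7,sqrt(5),  sqrt( 7),E , E, sqrt( 13),sqrt( 17 ), sqrt( 19)]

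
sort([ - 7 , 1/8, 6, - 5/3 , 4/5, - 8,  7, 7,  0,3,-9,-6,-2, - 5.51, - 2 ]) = [ - 9, - 8 , - 7, - 6,  -  5.51 ,- 2,-2,- 5/3,  0,  1/8, 4/5, 3,  6,  7,7] 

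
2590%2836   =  2590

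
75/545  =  15/109 = 0.14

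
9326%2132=798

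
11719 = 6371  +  5348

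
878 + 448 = 1326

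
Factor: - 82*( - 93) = 7626 = 2^1 * 3^1*31^1*41^1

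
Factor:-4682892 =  - 2^2 * 3^1*19^2*23^1 * 47^1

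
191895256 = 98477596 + 93417660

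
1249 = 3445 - 2196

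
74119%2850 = 19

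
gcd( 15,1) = 1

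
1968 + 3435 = 5403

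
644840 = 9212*70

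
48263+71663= 119926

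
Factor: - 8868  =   - 2^2*3^1 * 739^1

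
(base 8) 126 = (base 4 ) 1112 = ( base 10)86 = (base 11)79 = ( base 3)10012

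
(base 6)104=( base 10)40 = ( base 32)18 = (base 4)220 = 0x28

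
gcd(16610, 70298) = 2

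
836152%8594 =2534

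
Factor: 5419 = 5419^1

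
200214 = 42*4767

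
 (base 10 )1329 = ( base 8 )2461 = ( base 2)10100110001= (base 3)1211020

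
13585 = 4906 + 8679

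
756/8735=756/8735 = 0.09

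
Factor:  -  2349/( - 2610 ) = 2^( - 1)*3^2 * 5^( - 1) = 9/10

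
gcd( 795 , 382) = 1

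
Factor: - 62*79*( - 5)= 24490 = 2^1*5^1*31^1 * 79^1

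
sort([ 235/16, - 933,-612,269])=[ - 933, - 612, 235/16, 269]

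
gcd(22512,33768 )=11256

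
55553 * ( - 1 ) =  - 55553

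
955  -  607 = 348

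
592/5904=37/369 = 0.10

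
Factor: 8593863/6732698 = 2^(-1)*3^1* 7^( - 2 ) * 23^(-1)*29^(-1 )*61^1*103^( - 1)*151^1*311^1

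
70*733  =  51310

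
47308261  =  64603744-17295483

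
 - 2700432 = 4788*( -564) 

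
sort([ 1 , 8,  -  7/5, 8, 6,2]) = [ - 7/5, 1, 2, 6, 8 , 8]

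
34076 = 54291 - 20215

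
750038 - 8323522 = -7573484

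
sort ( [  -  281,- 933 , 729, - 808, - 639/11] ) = [-933, - 808,-281, - 639/11,729]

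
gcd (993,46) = 1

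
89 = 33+56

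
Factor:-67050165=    - 3^1*5^1 * 7^1*13^1*49121^1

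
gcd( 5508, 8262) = 2754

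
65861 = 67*983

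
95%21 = 11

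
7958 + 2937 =10895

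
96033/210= 457+3/10 = 457.30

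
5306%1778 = 1750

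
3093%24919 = 3093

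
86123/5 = 86123/5 =17224.60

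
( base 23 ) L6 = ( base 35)DY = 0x1E9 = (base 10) 489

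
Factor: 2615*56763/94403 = 148435245/94403 = 3^2*5^1*7^1*17^1*53^1*67^( - 1)*523^1*1409^(-1)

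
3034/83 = 3034/83 = 36.55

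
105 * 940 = 98700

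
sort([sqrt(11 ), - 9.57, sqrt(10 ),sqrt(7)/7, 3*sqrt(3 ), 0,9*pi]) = [- 9.57,0, sqrt( 7)/7,sqrt( 10 ), sqrt( 11),3*sqrt(3 ),9*pi]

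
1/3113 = 1/3113 = 0.00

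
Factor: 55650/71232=2^( - 5)*5^2 = 25/32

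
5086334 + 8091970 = 13178304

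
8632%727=635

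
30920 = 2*15460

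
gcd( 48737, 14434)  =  1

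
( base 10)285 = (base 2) 100011101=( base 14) 165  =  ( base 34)8D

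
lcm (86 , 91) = 7826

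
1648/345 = 1648/345 = 4.78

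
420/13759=420/13759 = 0.03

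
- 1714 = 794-2508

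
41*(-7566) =-310206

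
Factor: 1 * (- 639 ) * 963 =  -3^4 * 71^1*107^1 = - 615357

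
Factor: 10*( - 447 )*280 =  - 2^4*3^1*5^2 * 7^1*149^1 = - 1251600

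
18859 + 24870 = 43729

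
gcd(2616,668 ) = 4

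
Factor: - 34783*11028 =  - 383586924 = - 2^2*3^1*7^1*919^1*4969^1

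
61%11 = 6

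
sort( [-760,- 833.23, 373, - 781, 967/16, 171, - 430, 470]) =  [ -833.23,-781, - 760, - 430, 967/16 , 171,373,470]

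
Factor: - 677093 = -17^1 *39829^1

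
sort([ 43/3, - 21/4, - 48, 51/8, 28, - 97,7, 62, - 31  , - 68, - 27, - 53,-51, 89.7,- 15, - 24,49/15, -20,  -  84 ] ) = [ - 97, - 84,- 68, - 53, - 51, - 48 , - 31, - 27,  -  24, - 20,- 15, - 21/4, 49/15, 51/8, 7 , 43/3,28, 62,89.7]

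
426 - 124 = 302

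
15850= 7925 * 2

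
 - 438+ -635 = -1073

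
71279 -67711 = 3568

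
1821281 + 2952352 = 4773633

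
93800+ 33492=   127292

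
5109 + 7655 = 12764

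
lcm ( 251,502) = 502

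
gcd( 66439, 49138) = 79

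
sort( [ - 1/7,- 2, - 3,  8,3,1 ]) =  [ - 3, - 2, - 1/7,  1,3, 8 ]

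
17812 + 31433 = 49245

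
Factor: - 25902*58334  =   - 2^2 * 3^2 *1439^1*29167^1 = - 1510967268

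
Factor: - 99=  - 3^2*11^1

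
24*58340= 1400160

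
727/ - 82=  - 727/82= - 8.87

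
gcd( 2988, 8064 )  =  36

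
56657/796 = 71 + 141/796 = 71.18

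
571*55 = 31405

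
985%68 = 33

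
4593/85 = 4593/85  =  54.04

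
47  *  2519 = 118393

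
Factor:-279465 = -3^1*5^1*31^1*601^1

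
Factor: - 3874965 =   -  3^1*5^1*258331^1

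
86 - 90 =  -4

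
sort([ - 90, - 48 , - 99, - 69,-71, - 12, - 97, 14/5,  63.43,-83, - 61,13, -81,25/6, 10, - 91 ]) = [ - 99, - 97 , - 91, - 90, - 83, - 81,  -  71, - 69, - 61, - 48, - 12,14/5, 25/6,10,13,  63.43] 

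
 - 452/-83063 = 452/83063 = 0.01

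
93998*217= 20397566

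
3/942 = 1/314 = 0.00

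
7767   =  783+6984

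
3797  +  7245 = 11042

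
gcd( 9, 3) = 3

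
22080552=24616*897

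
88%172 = 88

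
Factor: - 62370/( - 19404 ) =45/14=   2^( - 1)*3^2 * 5^1*7^( - 1 )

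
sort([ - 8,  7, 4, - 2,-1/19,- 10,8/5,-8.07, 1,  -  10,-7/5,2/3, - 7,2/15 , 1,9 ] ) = [ - 10, - 10,- 8.07, - 8,  -  7, - 2, - 7/5,-1/19,2/15, 2/3, 1,  1,8/5,4, 7,9] 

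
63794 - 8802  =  54992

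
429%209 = 11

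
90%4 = 2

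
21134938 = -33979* (-622)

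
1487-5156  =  -3669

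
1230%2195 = 1230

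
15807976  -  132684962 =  -116876986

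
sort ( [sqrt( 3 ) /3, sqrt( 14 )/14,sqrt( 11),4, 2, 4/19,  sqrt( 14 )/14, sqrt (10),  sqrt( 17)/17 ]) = [ 4/19, sqrt ( 17)/17, sqrt( 14 )/14, sqrt( 14 ) /14, sqrt( 3)/3, 2, sqrt( 10),sqrt(11 ), 4]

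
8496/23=369 + 9/23 = 369.39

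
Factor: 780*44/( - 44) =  - 780 = -2^2*3^1*5^1*13^1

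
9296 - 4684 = 4612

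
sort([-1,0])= [ - 1,0 ] 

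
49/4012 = 49/4012= 0.01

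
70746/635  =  111 + 261/635 = 111.41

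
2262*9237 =20894094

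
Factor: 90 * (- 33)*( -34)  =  2^2*3^3*5^1 * 11^1*17^1 = 100980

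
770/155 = 4+30/31 = 4.97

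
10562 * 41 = 433042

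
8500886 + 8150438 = 16651324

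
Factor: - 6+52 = 2^1*23^1 = 46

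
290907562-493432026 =-202524464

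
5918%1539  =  1301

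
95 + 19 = 114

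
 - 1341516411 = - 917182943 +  -424333468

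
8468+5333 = 13801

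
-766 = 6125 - 6891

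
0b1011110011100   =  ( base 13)299C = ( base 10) 6044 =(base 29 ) 75C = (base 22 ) cag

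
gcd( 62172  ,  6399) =9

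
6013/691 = 6013/691 = 8.70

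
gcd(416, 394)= 2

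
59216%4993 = 4293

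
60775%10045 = 505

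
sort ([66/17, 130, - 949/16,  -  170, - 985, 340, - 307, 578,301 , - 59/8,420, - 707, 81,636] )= [-985, - 707, - 307,  -  170, - 949/16, - 59/8,66/17, 81, 130, 301,340, 420,  578, 636 ] 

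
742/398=1+ 172/199 = 1.86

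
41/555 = 41/555 = 0.07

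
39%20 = 19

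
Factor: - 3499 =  - 3499^1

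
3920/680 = 5+ 13/17   =  5.76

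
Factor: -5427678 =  - 2^1*3^1 * 23^1*37^1*1063^1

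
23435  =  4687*5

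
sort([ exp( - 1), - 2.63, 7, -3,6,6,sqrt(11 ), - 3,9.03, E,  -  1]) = [-3, - 3, - 2.63,- 1,  exp( - 1), E,sqrt( 11),6,6,7,9.03 ] 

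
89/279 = 89/279=0.32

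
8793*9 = 79137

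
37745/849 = 44 + 389/849 = 44.46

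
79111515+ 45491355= 124602870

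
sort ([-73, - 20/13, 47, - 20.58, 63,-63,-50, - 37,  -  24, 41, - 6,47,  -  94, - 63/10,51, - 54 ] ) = [  -  94,  -  73, - 63,  -  54, - 50 , - 37, - 24 ,-20.58, - 63/10,  -  6, - 20/13,41, 47, 47,51 , 63 ]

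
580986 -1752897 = - 1171911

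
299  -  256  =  43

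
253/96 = 2+61/96 = 2.64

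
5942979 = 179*33201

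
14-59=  - 45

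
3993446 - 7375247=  - 3381801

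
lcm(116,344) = 9976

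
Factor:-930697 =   -  29^1*67^1 * 479^1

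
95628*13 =1243164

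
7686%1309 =1141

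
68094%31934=4226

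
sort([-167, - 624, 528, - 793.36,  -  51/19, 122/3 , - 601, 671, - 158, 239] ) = [-793.36 ,-624, - 601, -167, - 158,  -  51/19,122/3, 239,528,671 ] 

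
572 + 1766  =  2338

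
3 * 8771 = 26313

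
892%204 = 76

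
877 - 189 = 688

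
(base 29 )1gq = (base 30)1EB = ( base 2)10100110011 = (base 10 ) 1331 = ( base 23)2BK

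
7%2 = 1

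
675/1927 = 675/1927 = 0.35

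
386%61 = 20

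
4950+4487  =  9437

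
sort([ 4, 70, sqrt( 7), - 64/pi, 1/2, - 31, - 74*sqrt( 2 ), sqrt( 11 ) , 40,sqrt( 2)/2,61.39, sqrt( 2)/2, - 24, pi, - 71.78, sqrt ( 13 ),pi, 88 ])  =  [ - 74 * sqrt( 2 ),- 71.78, - 31,-24,-64/pi, 1/2,sqrt(2)/2, sqrt(2) /2, sqrt( 7), pi,pi, sqrt( 11), sqrt(13) , 4,  40,61.39 , 70,88]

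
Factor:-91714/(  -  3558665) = 2^1*5^(- 1)*7^1*11^(-1)*89^(-1 ) * 727^(-1) * 6551^1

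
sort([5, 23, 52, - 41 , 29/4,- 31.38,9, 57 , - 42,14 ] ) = [ - 42, - 41,  -  31.38, 5,  29/4 , 9, 14, 23, 52,57 ]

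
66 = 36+30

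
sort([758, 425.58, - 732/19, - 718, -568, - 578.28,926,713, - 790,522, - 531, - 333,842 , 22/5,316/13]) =[ - 790, - 718, - 578.28,- 568, - 531, - 333, - 732/19,  22/5,316/13, 425.58, 522,713,758,  842,926]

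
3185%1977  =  1208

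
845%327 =191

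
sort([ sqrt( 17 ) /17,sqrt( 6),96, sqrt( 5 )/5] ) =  [ sqrt( 17 )/17,  sqrt( 5) /5, sqrt(6),96 ] 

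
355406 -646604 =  - 291198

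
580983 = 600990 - 20007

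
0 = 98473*0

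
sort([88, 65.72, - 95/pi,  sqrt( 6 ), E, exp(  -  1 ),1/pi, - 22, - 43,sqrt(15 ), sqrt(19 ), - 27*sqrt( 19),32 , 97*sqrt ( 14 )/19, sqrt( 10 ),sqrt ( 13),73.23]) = [ - 27*sqrt(19 ), - 43, - 95/pi,- 22,1/pi, exp( - 1),sqrt(6 ),E, sqrt( 10 )  ,  sqrt(13),sqrt( 15),sqrt( 19 ), 97*sqrt (14) /19,32, 65.72,73.23, 88] 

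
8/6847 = 8/6847 = 0.00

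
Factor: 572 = 2^2*11^1*13^1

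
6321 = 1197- - 5124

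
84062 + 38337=122399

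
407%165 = 77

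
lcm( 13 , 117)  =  117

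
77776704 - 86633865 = -8857161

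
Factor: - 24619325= -5^2 *293^1*3361^1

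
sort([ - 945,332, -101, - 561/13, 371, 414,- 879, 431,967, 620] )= [- 945,  -  879,  -  101, - 561/13, 332, 371 , 414, 431 , 620, 967 ] 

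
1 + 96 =97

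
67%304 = 67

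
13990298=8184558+5805740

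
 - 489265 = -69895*7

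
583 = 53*11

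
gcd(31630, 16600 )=10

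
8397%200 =197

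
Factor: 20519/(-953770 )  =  -2^ (-1)*5^( - 1 )*17^2*71^1*127^ (- 1) * 751^(-1)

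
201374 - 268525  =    -  67151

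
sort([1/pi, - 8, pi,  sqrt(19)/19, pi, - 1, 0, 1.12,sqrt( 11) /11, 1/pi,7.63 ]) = [ - 8, - 1,0, sqrt( 19)/19,  sqrt( 11) /11, 1/pi, 1/pi, 1.12, pi, pi, 7.63]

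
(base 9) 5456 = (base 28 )53G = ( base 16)FB4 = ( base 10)4020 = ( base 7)14502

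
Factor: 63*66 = 2^1*3^3*7^1*11^1 = 4158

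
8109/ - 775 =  - 11+416/775 = - 10.46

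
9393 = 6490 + 2903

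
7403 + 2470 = 9873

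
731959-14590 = 717369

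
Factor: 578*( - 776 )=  - 448528 = - 2^4 * 17^2*97^1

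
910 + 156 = 1066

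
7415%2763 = 1889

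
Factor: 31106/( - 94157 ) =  - 2^1*7^(-1)*103^1*151^1 * 13451^( - 1 ) 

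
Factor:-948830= - 2^1 * 5^1* 239^1*397^1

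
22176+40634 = 62810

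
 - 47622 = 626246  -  673868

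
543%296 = 247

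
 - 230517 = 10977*( - 21 ) 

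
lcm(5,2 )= 10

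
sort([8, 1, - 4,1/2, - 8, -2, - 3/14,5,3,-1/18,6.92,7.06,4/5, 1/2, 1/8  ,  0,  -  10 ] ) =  [ -10, - 8, - 4, - 2, - 3/14,- 1/18, 0, 1/8 , 1/2, 1/2, 4/5,1, 3,5, 6.92, 7.06, 8 ] 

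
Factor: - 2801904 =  - 2^4*3^1*7^1*31^1 * 269^1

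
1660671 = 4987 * 333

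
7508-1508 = 6000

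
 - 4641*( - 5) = 23205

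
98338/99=993 + 31/99 = 993.31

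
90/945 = 2/21 = 0.10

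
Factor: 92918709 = 3^2*  13^1*619^1 * 1283^1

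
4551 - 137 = 4414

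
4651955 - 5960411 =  - 1308456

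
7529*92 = 692668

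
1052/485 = 1052/485 = 2.17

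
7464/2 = 3732 = 3732.00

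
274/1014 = 137/507 = 0.27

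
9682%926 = 422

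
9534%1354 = 56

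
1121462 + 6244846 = 7366308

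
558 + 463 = 1021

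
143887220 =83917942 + 59969278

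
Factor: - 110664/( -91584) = 2^(-3 )*3^(  -  1 )*29^1 = 29/24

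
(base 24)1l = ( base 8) 55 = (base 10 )45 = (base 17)2b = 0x2D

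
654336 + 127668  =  782004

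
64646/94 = 687 + 34/47 = 687.72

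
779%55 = 9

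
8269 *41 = 339029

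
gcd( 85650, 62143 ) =1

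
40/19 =2 + 2/19= 2.11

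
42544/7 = 6077 + 5/7 = 6077.71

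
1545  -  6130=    - 4585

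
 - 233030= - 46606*5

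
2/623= 2/623 = 0.00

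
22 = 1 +21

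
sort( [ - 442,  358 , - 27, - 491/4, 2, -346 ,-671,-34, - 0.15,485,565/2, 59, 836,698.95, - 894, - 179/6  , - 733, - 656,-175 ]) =[ - 894,- 733, - 671, - 656, - 442,-346,-175, - 491/4, - 34 , - 179/6, - 27, - 0.15,2,  59, 565/2,  358, 485,  698.95  ,  836]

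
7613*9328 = 71014064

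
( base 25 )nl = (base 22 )152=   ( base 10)596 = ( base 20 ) 19g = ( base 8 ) 1124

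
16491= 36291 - 19800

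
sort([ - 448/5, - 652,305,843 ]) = [ - 652, -448/5, 305, 843 ]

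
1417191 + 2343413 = 3760604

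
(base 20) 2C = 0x34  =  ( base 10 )52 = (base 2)110100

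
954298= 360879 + 593419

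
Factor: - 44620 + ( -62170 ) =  - 106790 = -2^1*5^1*59^1*181^1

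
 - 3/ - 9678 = 1/3226 = 0.00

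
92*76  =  6992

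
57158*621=35495118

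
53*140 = 7420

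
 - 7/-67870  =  7/67870=0.00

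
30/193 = 30/193 = 0.16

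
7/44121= 1/6303= 0.00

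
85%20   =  5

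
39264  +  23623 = 62887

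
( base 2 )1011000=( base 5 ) 323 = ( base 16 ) 58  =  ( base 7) 154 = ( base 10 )88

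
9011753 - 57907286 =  - 48895533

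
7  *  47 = 329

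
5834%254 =246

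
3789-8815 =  - 5026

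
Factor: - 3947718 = -2^1*3^1 * 47^1*13999^1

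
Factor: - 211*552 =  - 116472 = - 2^3*3^1* 23^1*211^1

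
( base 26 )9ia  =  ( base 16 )19a2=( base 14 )256a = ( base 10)6562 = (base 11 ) 4a26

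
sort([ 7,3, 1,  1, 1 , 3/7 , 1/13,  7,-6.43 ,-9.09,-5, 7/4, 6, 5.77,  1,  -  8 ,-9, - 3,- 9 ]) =[ - 9.09, - 9, - 9 , - 8,  -  6.43,-5, - 3, 1/13,  3/7, 1, 1,1,1,7/4, 3, 5.77, 6,7,7 ]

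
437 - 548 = -111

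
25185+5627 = 30812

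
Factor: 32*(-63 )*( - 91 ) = 2^5*3^2*7^2 *13^1 = 183456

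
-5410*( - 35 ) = 189350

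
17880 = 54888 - 37008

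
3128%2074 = 1054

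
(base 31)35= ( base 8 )142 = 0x62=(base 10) 98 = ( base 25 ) 3n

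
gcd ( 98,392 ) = 98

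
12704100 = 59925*212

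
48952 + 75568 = 124520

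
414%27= 9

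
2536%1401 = 1135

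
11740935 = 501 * 23435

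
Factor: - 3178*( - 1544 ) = 2^4*7^1*193^1*227^1 = 4906832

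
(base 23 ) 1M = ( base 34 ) 1B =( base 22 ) 21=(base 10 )45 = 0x2d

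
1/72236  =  1/72236 = 0.00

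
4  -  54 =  - 50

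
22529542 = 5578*4039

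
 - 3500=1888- 5388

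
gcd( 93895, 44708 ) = 1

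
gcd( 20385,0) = 20385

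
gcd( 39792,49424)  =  16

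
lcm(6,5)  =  30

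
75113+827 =75940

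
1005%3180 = 1005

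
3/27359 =3/27359 = 0.00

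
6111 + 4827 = 10938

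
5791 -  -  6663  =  12454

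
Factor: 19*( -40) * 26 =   -  2^4*5^1 *13^1*19^1 = - 19760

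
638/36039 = 638/36039=0.02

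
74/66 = 1 + 4/33 = 1.12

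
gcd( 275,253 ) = 11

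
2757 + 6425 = 9182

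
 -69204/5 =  - 69204/5  =  -  13840.80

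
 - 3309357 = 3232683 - 6542040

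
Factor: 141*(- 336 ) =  - 2^4*3^2 * 7^1*47^1 = -47376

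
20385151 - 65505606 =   -  45120455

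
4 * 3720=14880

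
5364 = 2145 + 3219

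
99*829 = 82071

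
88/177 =88/177 = 0.50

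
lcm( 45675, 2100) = 182700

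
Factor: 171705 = 3^1 * 5^1*11447^1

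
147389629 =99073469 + 48316160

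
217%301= 217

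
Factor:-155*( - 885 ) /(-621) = -45725/207 = - 3^(-2 )*5^2*23^( - 1 )*31^1*59^1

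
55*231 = 12705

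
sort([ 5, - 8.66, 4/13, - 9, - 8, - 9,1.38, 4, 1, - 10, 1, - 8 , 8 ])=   [ - 10,-9, - 9,-8.66,-8,-8,4/13, 1, 1 , 1.38, 4, 5, 8]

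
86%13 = 8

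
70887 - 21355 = 49532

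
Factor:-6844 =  - 2^2*29^1*59^1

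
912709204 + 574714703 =1487423907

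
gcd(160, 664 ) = 8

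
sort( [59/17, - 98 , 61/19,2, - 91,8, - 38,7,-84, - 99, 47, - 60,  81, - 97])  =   [ - 99,-98, - 97 , - 91, -84,  -  60, - 38,2, 61/19, 59/17,7,8,47,81]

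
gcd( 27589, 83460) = 1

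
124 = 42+82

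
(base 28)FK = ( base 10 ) 440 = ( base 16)1b8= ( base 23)J3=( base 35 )ck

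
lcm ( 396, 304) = 30096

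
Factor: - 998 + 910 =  - 2^3 * 11^1 = -88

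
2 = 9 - 7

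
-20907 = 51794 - 72701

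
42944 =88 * 488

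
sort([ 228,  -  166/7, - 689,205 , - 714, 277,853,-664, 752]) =[ - 714, - 689, - 664, - 166/7 , 205,228,277, 752,853]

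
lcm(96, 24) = 96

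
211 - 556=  - 345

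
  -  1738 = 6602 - 8340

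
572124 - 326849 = 245275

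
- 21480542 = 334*(-64313) 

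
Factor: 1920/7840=12/49 = 2^2*3^1*7^ ( - 2 )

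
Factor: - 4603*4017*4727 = - 87403416477= - 3^1  *  13^1 * 29^1*103^1* 163^1 * 4603^1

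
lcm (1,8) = 8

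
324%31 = 14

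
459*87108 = 39982572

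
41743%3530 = 2913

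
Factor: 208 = 2^4*13^1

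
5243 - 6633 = -1390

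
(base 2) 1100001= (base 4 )1201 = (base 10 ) 97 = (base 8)141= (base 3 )10121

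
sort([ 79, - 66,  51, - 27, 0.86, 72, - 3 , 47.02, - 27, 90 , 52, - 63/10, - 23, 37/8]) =[ - 66, - 27, - 27,-23, - 63/10, - 3, 0.86, 37/8,47.02,  51, 52, 72,79, 90 ]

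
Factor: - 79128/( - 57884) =19782/14471=2^1*3^2*7^1*29^( - 1)*157^1*499^( - 1 ) 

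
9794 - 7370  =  2424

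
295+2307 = 2602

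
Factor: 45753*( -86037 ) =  - 3936450861 = - 3^2 * 7^1*17^1*101^1*151^1*241^1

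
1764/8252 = 441/2063 = 0.21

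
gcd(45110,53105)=65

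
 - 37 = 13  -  50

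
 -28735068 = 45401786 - 74136854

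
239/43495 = 239/43495= 0.01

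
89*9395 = 836155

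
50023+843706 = 893729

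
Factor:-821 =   -  821^1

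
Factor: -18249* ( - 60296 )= 2^3*3^1 * 7^1*11^1*79^1*7537^1 = 1100341704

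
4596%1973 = 650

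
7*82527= 577689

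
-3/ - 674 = 3/674 = 0.00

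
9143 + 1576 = 10719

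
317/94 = 3 + 35/94 = 3.37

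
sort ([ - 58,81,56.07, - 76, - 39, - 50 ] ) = [  -  76, - 58, - 50, - 39,56.07 , 81 ]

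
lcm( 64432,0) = 0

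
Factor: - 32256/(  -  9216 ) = 7/2 = 2^(-1)*7^1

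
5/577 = 5/577 =0.01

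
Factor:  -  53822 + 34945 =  - 18877 = -43^1*439^1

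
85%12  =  1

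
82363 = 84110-1747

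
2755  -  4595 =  - 1840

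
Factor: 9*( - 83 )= - 3^2*83^1  =  - 747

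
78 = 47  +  31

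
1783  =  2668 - 885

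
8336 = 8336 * 1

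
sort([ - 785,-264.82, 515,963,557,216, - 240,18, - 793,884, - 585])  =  [ - 793, - 785, - 585, - 264.82, - 240,18,216,515, 557,884,963]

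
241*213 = 51333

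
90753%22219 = 1877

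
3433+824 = 4257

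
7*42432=297024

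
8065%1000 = 65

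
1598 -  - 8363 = 9961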